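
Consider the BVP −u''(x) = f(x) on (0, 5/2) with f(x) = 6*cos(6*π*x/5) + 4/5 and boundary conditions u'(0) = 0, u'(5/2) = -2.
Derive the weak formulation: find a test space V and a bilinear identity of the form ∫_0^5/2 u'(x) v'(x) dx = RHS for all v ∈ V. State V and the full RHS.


V = H^1(0, 5/2) (v unrestricted at boundary; u is determined up to an additive constant); weak form: ∫_0^5/2 u'v' dx = ∫_0^5/2 (6*cos(6*π*x/5) + 4/5) v dx − 2·v(5/2) for all v ∈ V.

Multiply both sides by a test function v and integrate from 0 to 5/2:
  ∫_0^5/2 −u''(x) v(x) dx = ∫_0^5/2 f(x) v(x) dx.
Integrate the LHS by parts once:
  ∫_0^5/2 −u'' v dx = −[u'(x) v(x)]_0^5/2 + ∫_0^5/2 u'(x) v'(x) dx.
Thus ∫_0^5/2 u'(x) v'(x) dx = ∫_0^5/2 f(x) v(x) dx + [u'(x) v(x)]_0^5/2.
Choose V so that boundary terms are either known or forced to vanish.
u has inhomogeneous Neumann u'(0) = 0, u'(5/2) = -2. [u' v]_0^5/2 = (-2)·v(5/2) − (0)·v(0) = − 2·v(5/2). Take V = H^1(0, 5/2); boundary term becomes part of RHS.
Weak formulation: find u (satisfying any essential BC) such that ∫_0^5/2 u'(x) v'(x) dx = ∫_0^5/2 f v dx − 2·v(5/2) for all v ∈ V (Neumann data are natural BCs: they enter the RHS as boundary terms).
Substituting f(x) = 6*cos(6*π*x/5) + 4/5, the right-hand side is ∫_0^5/2 (6*cos(6*π*x/5) + 4/5) v dx − 2·v(5/2).
Compatibility check (pure Neumann): taking v ≡ 1 ∈ V gives 0 = ∫_0^5/2 f dx + (-2) − (0), i.e. ∫_0^5/2 f dx must equal u'(0) − u'(5/2) = 2. Indeed ∫_0^5/2 (6*cos(6*π*x/5) + 4/5) dx = 2, so the data are compatible. The solution is then unique only up to an additive constant (fix it e.g. by requiring ∫_0^5/2 u dx = 0).


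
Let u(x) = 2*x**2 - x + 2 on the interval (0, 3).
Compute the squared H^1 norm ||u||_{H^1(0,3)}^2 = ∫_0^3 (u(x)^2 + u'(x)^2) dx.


||u||_{H^1}^2 = 1497/5

The H^1 norm (squared) on an interval (0, L) is
  ||u||_{H^1}^2 = ∫_0^L u(x)^2 dx + ∫_0^L u'(x)^2 dx.
Compute u'(x) = 4*x - 1.
Then u(x)^2 = 4*x**4 - 4*x**3 + 9*x**2 - 4*x + 4 and u'(x)^2 = 16*x**2 - 8*x + 1.
Integrate each monomial from 0 to 3 using ∫_0^3 c·x^n dx = c·3^(n+1)/(n+1):
  ∫_0^3 u(x)^2 dx = ∫_0^3 (4*x^4 - 4*x^3 + 9*x^2 - 4*x + 4) dx. Term by term:
    ∫_0^3 4*x^4 dx = 972/5;  ∫_0^3 -4*x^3 dx = -81;  ∫_0^3 9*x^2 dx = 81;
    ∫_0^3 -4*x dx = -18;  ∫_0^3 4 dx = 12.
  Sum: 972/5 − 81 + 81 − 18 + 12 = 942/5.
  ∫_0^3 u'(x)^2 dx = ∫_0^3 (16*x^2 - 8*x + 1) dx. Term by term:
    ∫_0^3 16*x^2 dx = 144;  ∫_0^3 -8*x dx = -36;  ∫_0^3 1 dx = 3.
  Sum: 144 − 36 + 3 = 111.
Adding: ||u||_{H^1}^2 = 942/5 + 111 = 1497/5.


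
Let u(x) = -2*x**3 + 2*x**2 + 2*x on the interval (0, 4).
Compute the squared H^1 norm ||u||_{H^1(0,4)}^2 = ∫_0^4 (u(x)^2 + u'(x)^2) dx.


||u||_{H^1}^2 = 835088/105

The H^1 norm (squared) on an interval (0, L) is
  ||u||_{H^1}^2 = ∫_0^L u(x)^2 dx + ∫_0^L u'(x)^2 dx.
Compute u'(x) = -6*x**2 + 4*x + 2.
Then u(x)^2 = 4*x**6 - 8*x**5 - 4*x**4 + 8*x**3 + 4*x**2 and u'(x)^2 = 36*x**4 - 48*x**3 - 8*x**2 + 16*x + 4.
Integrate each monomial from 0 to 4 using ∫_0^4 c·x^n dx = c·4^(n+1)/(n+1):
  ∫_0^4 u(x)^2 dx = ∫_0^4 (4*x^6 - 8*x^5 - 4*x^4 + 8*x^3 + 4*x^2) dx. Term by term:
    ∫_0^4 4*x^6 dx = 65536/7;  ∫_0^4 -8*x^5 dx = -16384/3;  ∫_0^4 -4*x^4 dx = -4096/5;
    ∫_0^4 8*x^3 dx = 512;  ∫_0^4 4*x^2 dx = 256/3.
  Sum: 65536/7 − 16384/3 − 4096/5 + 512 + 256/3 = 128768/35.
  ∫_0^4 u'(x)^2 dx = ∫_0^4 (36*x^4 - 48*x^3 - 8*x^2 + 16*x + 4) dx. Term by term:
    ∫_0^4 36*x^4 dx = 36864/5;  ∫_0^4 -48*x^3 dx = -3072;  ∫_0^4 -8*x^2 dx = -512/3;
    ∫_0^4 16*x dx = 128;  ∫_0^4 4 dx = 16.
  Sum: 36864/5 − 3072 − 512/3 + 128 + 16 = 64112/15.
Adding: ||u||_{H^1}^2 = 128768/35 + 64112/15 = 835088/105.


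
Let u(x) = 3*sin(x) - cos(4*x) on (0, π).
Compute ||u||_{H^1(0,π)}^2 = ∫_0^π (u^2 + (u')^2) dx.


||u||_{H^1(0,π)}^2 = 68/5 + 35*π/2

u'(x) = 4*sin(4*x) + 3*cos(x).
Expand u² and (u')² and integrate term by term on (0, π), using: for integers n ≥ 1, ∫_0^π sin²(nx) dx = ∫_0^π cos²(nx) dx = π/2; for n ≠ n', ∫_0^π sin(nx)sin(n'x) dx = ∫_0^π cos(nx)cos(n'x) dx = 0; and by product-to-sum, ∫_0^π sin(nx)cos(n'x) dx = ½∫_0^π [sin((n+n')x) + sin((n−n')x)] dx, which is 0 when n+n' is even and 2n/(n²−n'²) when n+n' is odd (it need not vanish on (0, π)).
  u² squared terms: (-1)²·∫cos(4x)² dx = 1·π/2 = π/2;  (3)²·∫sin(x)² dx = 9·π/2 = 9*π/2.
  u² cross terms: 2·(-1)·(3)·∫cos(4x)·sin(x) dx = -6·(-2/15) = 4/5.
  So ∫_0^π u² dx = π/2 + 9*π/2 + 4/5 = 4/5 + 5*π.
  (u')² squared terms: (3)²·∫cos(x)² dx = 9·π/2 = 9*π/2;  (4)²·∫sin(4x)² dx = 16·π/2 = 8*π.
  (u')² cross terms: 2·(3)·(4)·∫cos(x)·sin(4x) dx = 24·(8/15) = 64/5.
  So ∫_0^π (u')² dx = 9*π/2 + 8*π + 64/5 = 64/5 + 25*π/2.
||u||_{H^1}^2 = (4/5 + 5*π) + (64/5 + 25*π/2) = 68/5 + 35*π/2.


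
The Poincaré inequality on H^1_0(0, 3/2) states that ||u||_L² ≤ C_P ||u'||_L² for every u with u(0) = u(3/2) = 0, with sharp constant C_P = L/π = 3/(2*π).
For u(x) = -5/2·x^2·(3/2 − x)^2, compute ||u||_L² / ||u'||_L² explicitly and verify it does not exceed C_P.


||u||_L² / ||u'||_L² = sqrt(3)/4 < C_P = 3/(2*π).

u(x) = -5/2·x^2·(3/2 − x)^2, so u'(x) = 5*x*(-8*x^2 + 18*x - 9)/4.
u(x) = -5/2·x^2·(3/2 − x)^2 vanishes at x = 0 and x = 3/2, so u ∈ H^1_0(0, 3/2). Differentiate via the product rule and integrate the resulting polynomials term by term.
  ∫_0^3/2 u² dx = ∫_0^3/2 (25*x^8/4 - 75*x^7/2 + 675*x^6/8 - 675*x^5/8 + 2025*x^4/64) dx. Term by term:
    ∫_0^3/2 25*x^8/4 dx = 54675/2048;  ∫_0^3/2 -75*x^7/2 dx = -492075/4096;  ∫_0^3/2 675*x^6/8 dx = 1476225/7168;
    ∫_0^3/2 -675*x^5/8 dx = -164025/1024;  ∫_0^3/2 2025*x^4/64 dx = 98415/2048.
  Sum: 54675/2048 − 492075/4096 + 1476225/7168 − 164025/1024 + 98415/2048 = 10935/28672.
  ∫_0^3/2 (u')² dx = ∫_0^3/2 (100*x^6 - 450*x^5 + 2925*x^4/4 - 2025*x^3/4 + 2025*x^2/16) dx. Term by term:
    ∫_0^3/2 100*x^6 dx = 54675/224;  ∫_0^3/2 -450*x^5 dx = -54675/64;  ∫_0^3/2 2925*x^4/4 dx = 142155/128;
    ∫_0^3/2 -2025*x^3/4 dx = -164025/256;  ∫_0^3/2 2025*x^2/16 dx = 18225/128.
  Sum: 54675/224 − 54675/64 + 142155/128 − 164025/256 + 18225/128 = 3645/1792.
∫_0^3/2 u² dx = 10935/28672, so ||u||_L² = 27*sqrt(105)/448.
∫_0^3/2 (u')² dx = 3645/1792, so ||u'||_L² = 27*sqrt(35)/112.
Ratio ||u||_L² / ||u'||_L² = sqrt(3)/4.
Sharp Poincaré constant on H^1_0(0, 3/2) is C_P = L/π = 3/(2*π), achieved by sin(2*π/3·x).
A polynomial bump cannot attain the sharp Poincaré constant (only the first sine eigenfunction does), so the ratio is strictly less than C_P, consistent with ||u||_L² ≤ C_P ||u'||_L².


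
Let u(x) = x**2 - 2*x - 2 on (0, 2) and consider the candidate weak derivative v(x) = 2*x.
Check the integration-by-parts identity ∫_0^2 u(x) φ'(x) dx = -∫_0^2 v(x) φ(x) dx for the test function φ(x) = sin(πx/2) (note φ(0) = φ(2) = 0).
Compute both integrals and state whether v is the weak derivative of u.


LHS = 0, RHS = -8/π. No, v is not the weak derivative of u.

u(x) = x**2 - 2*x - 2, classical derivative u'(x) = 2*x - 2.
φ(x) = sin(πx/2), so φ'(x) = π*cos(π*x/2)/2.
Note φ(0) = φ(2) = 0, so the boundary term u·φ vanishes.
LHS = ∫_0^2 u(x) φ'(x) dx = ∫_0^2 (π*x^2*cos(π*x/2)/2 - π*x*cos(π*x/2) - π*cos(π*x/2)) dx. Term by term:
  ∫_0^2 -π*cos(π*x/2) dx = 0;  ∫_0^2 π*x^2*cos(π*x/2)/2 dx = -8/π;  ∫_0^2 -π*x*cos(π*x/2) dx = 8/π.
Sum: 0 − 8/π + 8/π = 0.
So LHS = 0.
∫_0^2 v(x) φ(x) dx = ∫_0^2 (2*x*sin(π*x/2)) dx. Term by term:
  ∫_0^2 2*x*sin(π*x/2) dx = 8/π.
So RHS = -∫_0^2 v(x) φ(x) dx = -8/π.
LHS − RHS = 8/π ≠ 0, so the identity fails.
(For a valid weak derivative the identity must hold for EVERY test function, in particular this one. The failure shows v is NOT the weak derivative of u.)
Correct weak derivative would be u'(x) = 2*x - 2.


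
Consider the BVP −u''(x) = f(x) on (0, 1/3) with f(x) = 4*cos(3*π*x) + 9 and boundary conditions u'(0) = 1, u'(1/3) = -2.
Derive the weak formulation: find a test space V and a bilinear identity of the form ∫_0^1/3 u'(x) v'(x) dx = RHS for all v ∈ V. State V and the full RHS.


V = H^1(0, 1/3) (v unrestricted at boundary; u is determined up to an additive constant); weak form: ∫_0^1/3 u'v' dx = ∫_0^1/3 (4*cos(3*π*x) + 9) v dx − 2·v(1/3) − v(0) for all v ∈ V.

Multiply both sides by a test function v and integrate from 0 to 1/3:
  ∫_0^1/3 −u''(x) v(x) dx = ∫_0^1/3 f(x) v(x) dx.
Integrate the LHS by parts once:
  ∫_0^1/3 −u'' v dx = −[u'(x) v(x)]_0^1/3 + ∫_0^1/3 u'(x) v'(x) dx.
Thus ∫_0^1/3 u'(x) v'(x) dx = ∫_0^1/3 f(x) v(x) dx + [u'(x) v(x)]_0^1/3.
Choose V so that boundary terms are either known or forced to vanish.
u has inhomogeneous Neumann u'(0) = 1, u'(1/3) = -2. [u' v]_0^1/3 = (-2)·v(1/3) − (1)·v(0) = − 2·v(1/3) − v(0). Take V = H^1(0, 1/3); boundary term becomes part of RHS.
Weak formulation: find u (satisfying any essential BC) such that ∫_0^1/3 u'(x) v'(x) dx = ∫_0^1/3 f v dx − 2·v(1/3) − v(0) for all v ∈ V (Neumann data are natural BCs: they enter the RHS as boundary terms).
Substituting f(x) = 4*cos(3*π*x) + 9, the right-hand side is ∫_0^1/3 (4*cos(3*π*x) + 9) v dx − 2·v(1/3) − v(0).
Compatibility check (pure Neumann): taking v ≡ 1 ∈ V gives 0 = ∫_0^1/3 f dx + (-2) − (1), i.e. ∫_0^1/3 f dx must equal u'(0) − u'(1/3) = 3. Indeed ∫_0^1/3 (4*cos(3*π*x) + 9) dx = 3, so the data are compatible. The solution is then unique only up to an additive constant (fix it e.g. by requiring ∫_0^1/3 u dx = 0).


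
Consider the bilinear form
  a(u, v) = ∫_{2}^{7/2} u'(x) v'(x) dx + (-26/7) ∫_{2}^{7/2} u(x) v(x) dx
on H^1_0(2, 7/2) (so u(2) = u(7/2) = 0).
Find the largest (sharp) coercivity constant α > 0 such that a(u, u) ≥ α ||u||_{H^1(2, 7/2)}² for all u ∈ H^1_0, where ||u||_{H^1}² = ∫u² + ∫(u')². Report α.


α = 2*(-117 + 14*π^2)/(7*(9 + 4*π^2))

Coercivity of a(·,·) on H^1_0(2, 7/2) means a(u, u) ≥ α ||u||_{H^1}² for every u ∈ H^1_0.
The interval has length L = 3/2, and Poincaré/coercivity depend only on L. Here a(u, u) = ∫(u')² + (-26/7)·∫u².
Here c = -26/7 < 0 with |c| < (π/L)² = 4*π^2/9, so coercivity still holds. The condition a(u,u) ≥ α||u||_{H^1}² reads (1−α)∫(u')² ≥ (α−c)∫u². Any admissible α is ≤ 1 (rapidly oscillating u have ∫u²/∫(u')² → 0), and α = 1 would force 0 ≥ (1−c)∫u², impossible since c < 1; so 1−α > 0. By the sharp Poincaré inequality on H^1_0 of an interval of length L, ∫(u')² ≥ (π/L)²∫u² with equality for the first sine mode sin(π(x−x₀)/L) (x₀ the left endpoint), so the inequality holds for all u iff (1−α)(π/L)² ≥ α − c, i.e. α ≤ ((π/L)² + c)/((π/L)² + 1) = (1 + c(L/π)²)/(1 + (L/π)²). (Direct route, valid since c ≤ 0: Poincaré gives c∫u² ≥ c(L/π)²∫(u')², so a(u,u) ≥ (1 + c(L/π)²)∫(u')², while ||u||_{H^1}² ≤ (1 + (L/π)²)∫(u')²; dividing yields the same α.) With (π/L)² = 4*π^2/9 and c = -26/7, the largest admissible constant is α = ((π/L)² + c)/((π/L)² + 1).
Simplifying, α = 2*(-117 + 14*π^2)/(7*(9 + 4*π^2)).


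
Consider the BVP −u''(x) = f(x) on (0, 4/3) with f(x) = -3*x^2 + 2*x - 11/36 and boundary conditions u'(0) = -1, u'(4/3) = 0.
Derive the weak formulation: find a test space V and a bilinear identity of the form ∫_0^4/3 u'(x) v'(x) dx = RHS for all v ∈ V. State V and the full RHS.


V = H^1(0, 4/3) (v unrestricted at boundary; u is determined up to an additive constant); weak form: ∫_0^4/3 u'v' dx = ∫_0^4/3 (-3*x^2 + 2*x - 11/36) v dx + v(0) for all v ∈ V.

Multiply both sides by a test function v and integrate from 0 to 4/3:
  ∫_0^4/3 −u''(x) v(x) dx = ∫_0^4/3 f(x) v(x) dx.
Integrate the LHS by parts once:
  ∫_0^4/3 −u'' v dx = −[u'(x) v(x)]_0^4/3 + ∫_0^4/3 u'(x) v'(x) dx.
Thus ∫_0^4/3 u'(x) v'(x) dx = ∫_0^4/3 f(x) v(x) dx + [u'(x) v(x)]_0^4/3.
Choose V so that boundary terms are either known or forced to vanish.
u has inhomogeneous Neumann u'(0) = -1, u'(4/3) = 0. [u' v]_0^4/3 = (0)·v(4/3) − (-1)·v(0) = v(0). Take V = H^1(0, 4/3); boundary term becomes part of RHS.
Weak formulation: find u (satisfying any essential BC) such that ∫_0^4/3 u'(x) v'(x) dx = ∫_0^4/3 f v dx + v(0) for all v ∈ V (Neumann data are natural BCs: they enter the RHS as boundary terms).
Substituting f(x) = -3*x^2 + 2*x - 11/36, the right-hand side is ∫_0^4/3 (-3*x^2 + 2*x - 11/36) v dx + v(0).
Compatibility check (pure Neumann): taking v ≡ 1 ∈ V gives 0 = ∫_0^4/3 f dx + (0) − (-1), i.e. ∫_0^4/3 f dx must equal u'(0) − u'(4/3) = -1. Indeed ∫_0^4/3 (-3*x^2 + 2*x - 11/36) dx = -1, so the data are compatible. The solution is then unique only up to an additive constant (fix it e.g. by requiring ∫_0^4/3 u dx = 0).


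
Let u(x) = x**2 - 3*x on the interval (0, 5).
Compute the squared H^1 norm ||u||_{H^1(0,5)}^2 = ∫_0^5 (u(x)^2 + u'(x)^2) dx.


||u||_{H^1}^2 = 745/6

The H^1 norm (squared) on an interval (0, L) is
  ||u||_{H^1}^2 = ∫_0^L u(x)^2 dx + ∫_0^L u'(x)^2 dx.
Compute u'(x) = 2*x - 3.
Then u(x)^2 = x**4 - 6*x**3 + 9*x**2 and u'(x)^2 = 4*x**2 - 12*x + 9.
Integrate each monomial from 0 to 5 using ∫_0^5 c·x^n dx = c·5^(n+1)/(n+1):
  ∫_0^5 u(x)^2 dx = ∫_0^5 (x^4 - 6*x^3 + 9*x^2) dx. Term by term:
    ∫_0^5 x^4 dx = 625;  ∫_0^5 -6*x^3 dx = -1875/2;  ∫_0^5 9*x^2 dx = 375.
  Sum: 625 − 1875/2 + 375 = 125/2.
  ∫_0^5 u'(x)^2 dx = ∫_0^5 (4*x^2 - 12*x + 9) dx. Term by term:
    ∫_0^5 4*x^2 dx = 500/3;  ∫_0^5 -12*x dx = -150;  ∫_0^5 9 dx = 45.
  Sum: 500/3 − 150 + 45 = 185/3.
Adding: ||u||_{H^1}^2 = 125/2 + 185/3 = 745/6.


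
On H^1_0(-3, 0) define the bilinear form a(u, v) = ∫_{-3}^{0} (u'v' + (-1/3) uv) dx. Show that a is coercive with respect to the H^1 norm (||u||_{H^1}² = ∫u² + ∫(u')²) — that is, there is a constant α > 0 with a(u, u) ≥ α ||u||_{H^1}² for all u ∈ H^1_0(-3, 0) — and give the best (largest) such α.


α = (-3 + π^2)/(9 + π^2)

Coercivity of a(·,·) on H^1_0(-3, 0) means a(u, u) ≥ α ||u||_{H^1}² for every u ∈ H^1_0.
The interval has length L = 3, and Poincaré/coercivity depend only on L. Here a(u, u) = ∫(u')² + (-1/3)·∫u².
Here c = -1/3 < 0 with |c| < (π/L)² = π^2/9, so coercivity still holds. The condition a(u,u) ≥ α||u||_{H^1}² reads (1−α)∫(u')² ≥ (α−c)∫u². Any admissible α is ≤ 1 (rapidly oscillating u have ∫u²/∫(u')² → 0), and α = 1 would force 0 ≥ (1−c)∫u², impossible since c < 1; so 1−α > 0. By the sharp Poincaré inequality on H^1_0 of an interval of length L, ∫(u')² ≥ (π/L)²∫u² with equality for the first sine mode sin(π(x−x₀)/L) (x₀ the left endpoint), so the inequality holds for all u iff (1−α)(π/L)² ≥ α − c, i.e. α ≤ ((π/L)² + c)/((π/L)² + 1) = (1 + c(L/π)²)/(1 + (L/π)²). (Direct route, valid since c ≤ 0: Poincaré gives c∫u² ≥ c(L/π)²∫(u')², so a(u,u) ≥ (1 + c(L/π)²)∫(u')², while ||u||_{H^1}² ≤ (1 + (L/π)²)∫(u')²; dividing yields the same α.) With (π/L)² = π^2/9 and c = -1/3, the largest admissible constant is α = ((π/L)² + c)/((π/L)² + 1).
Simplifying, α = (-3 + π^2)/(9 + π^2).


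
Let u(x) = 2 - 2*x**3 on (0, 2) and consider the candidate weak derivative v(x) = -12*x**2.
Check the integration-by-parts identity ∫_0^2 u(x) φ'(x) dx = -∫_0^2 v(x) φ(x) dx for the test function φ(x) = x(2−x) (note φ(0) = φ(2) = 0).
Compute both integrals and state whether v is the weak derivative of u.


LHS = 48/5, RHS = 96/5. No, v is not the weak derivative of u.

u(x) = 2 - 2*x**3, classical derivative u'(x) = -6*x**2.
φ(x) = x(2−x), so φ'(x) = 2 - 2*x.
Note φ(0) = φ(2) = 0, so the boundary term u·φ vanishes.
LHS = ∫_0^2 u(x) φ'(x) dx = ∫_0^2 (4*x^4 - 4*x^3 - 4*x + 4) dx. Term by term:
  ∫_0^2 4*x^4 dx = 128/5;  ∫_0^2 -4*x^3 dx = -16;  ∫_0^2 -4*x dx = -8;
  ∫_0^2 4 dx = 8.
Sum: 128/5 − 16 − 8 + 8 = 48/5.
So LHS = 48/5.
∫_0^2 v(x) φ(x) dx = ∫_0^2 (12*x^4 - 24*x^3) dx. Term by term:
  ∫_0^2 12*x^4 dx = 384/5;  ∫_0^2 -24*x^3 dx = -96.
Sum: 384/5 − 96 = -96/5.
So RHS = -∫_0^2 v(x) φ(x) dx = 96/5.
LHS − RHS = -48/5 ≠ 0, so the identity fails.
(For a valid weak derivative the identity must hold for EVERY test function, in particular this one. The failure shows v is NOT the weak derivative of u.)
Correct weak derivative would be u'(x) = -6*x**2.


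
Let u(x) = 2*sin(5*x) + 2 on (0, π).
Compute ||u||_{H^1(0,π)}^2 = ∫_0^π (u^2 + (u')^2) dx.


||u||_{H^1(0,π)}^2 = 16/5 + 56*π

u'(x) = 10*cos(5*x).
Expand u² and (u')² and integrate term by term on (0, π), using: for integers n ≥ 1, ∫_0^π sin²(nx) dx = ∫_0^π cos²(nx) dx = π/2; for n ≠ n', ∫_0^π sin(nx)sin(n'x) dx = ∫_0^π cos(nx)cos(n'x) dx = 0; and by product-to-sum, ∫_0^π sin(nx)cos(n'x) dx = ½∫_0^π [sin((n+n')x) + sin((n−n')x)] dx, which is 0 when n+n' is even and 2n/(n²−n'²) when n+n' is odd (it need not vanish on (0, π)). For the constant mode: ∫_0^π 1 dx = π, ∫_0^π cos(nx) dx = 0, ∫_0^π sin(nx) dx = (1−(−1)^n)/n.
  u² squared terms: (2)²·∫1 dx = 4·π = 4*π;  (2)²·∫sin(5x)² dx = 4·π/2 = 2*π.
  u² cross terms: 2·(2)·(2)·∫1·sin(5x) dx = 8·(2/5) = 16/5.
  So ∫_0^π u² dx = 4*π + 2*π + 16/5 = 16/5 + 6*π.
  (u')² squared terms: (10)²·∫cos(5x)² dx = 100·π/2 = 50*π.
  So ∫_0^π (u')² dx = 50*π.
||u||_{H^1}^2 = (16/5 + 6*π) + (50*π) = 16/5 + 56*π.


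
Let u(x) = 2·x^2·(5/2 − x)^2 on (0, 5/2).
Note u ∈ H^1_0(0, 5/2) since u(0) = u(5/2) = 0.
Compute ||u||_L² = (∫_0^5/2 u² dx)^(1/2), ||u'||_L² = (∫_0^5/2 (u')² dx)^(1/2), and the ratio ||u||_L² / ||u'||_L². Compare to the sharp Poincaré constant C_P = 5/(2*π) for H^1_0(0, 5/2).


||u||_L² / ||u'||_L² = 5*sqrt(3)/12 < C_P = 5/(2*π).

u(x) = 2·x^2·(5/2 − x)^2, so u'(x) = x*(2*x - 5)*(4*x - 5).
u(x) = 2·x^2·(5/2 − x)^2 vanishes at x = 0 and x = 5/2, so u ∈ H^1_0(0, 5/2). Differentiate via the product rule and integrate the resulting polynomials term by term.
  ∫_0^5/2 u² dx = ∫_0^5/2 (4*x^8 - 40*x^7 + 150*x^6 - 250*x^5 + 625*x^4/4) dx. Term by term:
    ∫_0^5/2 4*x^8 dx = 1953125/1152;  ∫_0^5/2 -40*x^7 dx = -1953125/256;  ∫_0^5/2 150*x^6 dx = 5859375/448;
    ∫_0^5/2 -250*x^5 dx = -1953125/192;  ∫_0^5/2 625*x^4/4 dx = 390625/128.
  Sum: 1953125/1152 − 1953125/256 + 5859375/448 − 1953125/192 + 390625/128 = 390625/16128.
  ∫_0^5/2 (u')² dx = ∫_0^5/2 (64*x^6 - 480*x^5 + 1300*x^4 - 1500*x^3 + 625*x^2) dx. Term by term:
    ∫_0^5/2 64*x^6 dx = 78125/14;  ∫_0^5/2 -480*x^5 dx = -78125/4;  ∫_0^5/2 1300*x^4 dx = 203125/8;
    ∫_0^5/2 -1500*x^3 dx = -234375/16;  ∫_0^5/2 625*x^2 dx = 78125/24.
  Sum: 78125/14 − 78125/4 + 203125/8 − 234375/16 + 78125/24 = 15625/336.
∫_0^5/2 u² dx = 390625/16128, so ||u||_L² = 625*sqrt(7)/336.
∫_0^5/2 (u')² dx = 15625/336, so ||u'||_L² = 125*sqrt(21)/84.
Ratio ||u||_L² / ||u'||_L² = 5*sqrt(3)/12.
Sharp Poincaré constant on H^1_0(0, 5/2) is C_P = L/π = 5/(2*π), achieved by sin(2*π/5·x).
A polynomial bump cannot attain the sharp Poincaré constant (only the first sine eigenfunction does), so the ratio is strictly less than C_P, consistent with ||u||_L² ≤ C_P ||u'||_L².


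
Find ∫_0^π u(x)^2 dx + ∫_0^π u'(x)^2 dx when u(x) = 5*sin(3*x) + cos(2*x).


||u||_{H^1(0,π)}^2 = 60 + 255*π/2

u'(x) = -2*sin(2*x) + 15*cos(3*x).
Expand u² and (u')² and integrate term by term on (0, π), using: for integers n ≥ 1, ∫_0^π sin²(nx) dx = ∫_0^π cos²(nx) dx = π/2; for n ≠ n', ∫_0^π sin(nx)sin(n'x) dx = ∫_0^π cos(nx)cos(n'x) dx = 0; and by product-to-sum, ∫_0^π sin(nx)cos(n'x) dx = ½∫_0^π [sin((n+n')x) + sin((n−n')x)] dx, which is 0 when n+n' is even and 2n/(n²−n'²) when n+n' is odd (it need not vanish on (0, π)).
  u² squared terms: (5)²·∫sin(3x)² dx = 25·π/2 = 25*π/2;  (1)²·∫cos(2x)² dx = 1·π/2 = π/2.
  u² cross terms: 2·(5)·(1)·∫sin(3x)·cos(2x) dx = 10·(6/5) = 12.
  So ∫_0^π u² dx = 25*π/2 + π/2 + 12 = 12 + 13*π.
  (u')² squared terms: (-2)²·∫sin(2x)² dx = 4·π/2 = 2*π;  (15)²·∫cos(3x)² dx = 225·π/2 = 225*π/2.
  (u')² cross terms: 2·(-2)·(15)·∫sin(2x)·cos(3x) dx = -60·(-4/5) = 48.
  So ∫_0^π (u')² dx = 2*π + 225*π/2 + 48 = 48 + 229*π/2.
||u||_{H^1}^2 = (12 + 13*π) + (48 + 229*π/2) = 60 + 255*π/2.


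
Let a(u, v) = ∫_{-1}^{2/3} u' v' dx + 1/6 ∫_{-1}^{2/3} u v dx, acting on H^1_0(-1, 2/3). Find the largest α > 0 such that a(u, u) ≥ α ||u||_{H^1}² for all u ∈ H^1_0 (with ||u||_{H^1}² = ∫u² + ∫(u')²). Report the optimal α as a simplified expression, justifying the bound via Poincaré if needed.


α = (25 + 54*π^2)/(6*(25 + 9*π^2))

Coercivity of a(·,·) on H^1_0(-1, 2/3) means a(u, u) ≥ α ||u||_{H^1}² for every u ∈ H^1_0.
The interval has length L = 5/3, and Poincaré/coercivity depend only on L. Here a(u, u) = ∫(u')² + (1/6)·∫u².
Here 0 < c = 1/6 < 1. The condition a(u,u) ≥ α||u||_{H^1}² reads (1−α)∫(u')² ≥ (α−c)∫u². Any admissible α is ≤ 1 (rapidly oscillating u have ∫u²/∫(u')² → 0), and α = 1 would force 0 ≥ (1−c)∫u², impossible since c < 1; so 1−α > 0. By the sharp Poincaré inequality on H^1_0 of an interval of length L, ∫(u')² ≥ (π/L)²∫u² with equality for the first sine mode sin(π(x−x₀)/L) (x₀ the left endpoint), so the inequality holds for all u iff (1−α)(π/L)² ≥ α − c, i.e. α ≤ ((π/L)² + c)/((π/L)² + 1) = (1 + c(L/π)²)/(1 + (L/π)²). With (π/L)² = 9*π^2/25 and c = 1/6, the largest admissible constant is α = ((π/L)² + c)/((π/L)² + 1).
Simplifying, α = (25 + 54*π^2)/(6*(25 + 9*π^2)).


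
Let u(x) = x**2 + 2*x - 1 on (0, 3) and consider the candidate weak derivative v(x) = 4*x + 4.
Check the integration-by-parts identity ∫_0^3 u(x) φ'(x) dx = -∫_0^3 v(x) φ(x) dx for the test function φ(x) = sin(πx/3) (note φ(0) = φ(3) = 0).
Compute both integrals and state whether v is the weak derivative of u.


LHS = -30/π, RHS = -60/π. No, v is not the weak derivative of u.

u(x) = x**2 + 2*x - 1, classical derivative u'(x) = 2*x + 2.
φ(x) = sin(πx/3), so φ'(x) = π*cos(π*x/3)/3.
Note φ(0) = φ(3) = 0, so the boundary term u·φ vanishes.
LHS = ∫_0^3 u(x) φ'(x) dx = ∫_0^3 (π*x^2*cos(π*x/3)/3 + 2*π*x*cos(π*x/3)/3 - π*cos(π*x/3)/3) dx. Term by term:
  ∫_0^3 -π*cos(π*x/3)/3 dx = 0;  ∫_0^3 π*x^2*cos(π*x/3)/3 dx = -18/π;  ∫_0^3 2*π*x*cos(π*x/3)/3 dx = -12/π.
Sum: 0 − 18/π − 12/π = -30/π.
So LHS = -30/π.
∫_0^3 v(x) φ(x) dx = ∫_0^3 (4*x*sin(π*x/3) + 4*sin(π*x/3)) dx. Term by term:
  ∫_0^3 4*sin(π*x/3) dx = 24/π;  ∫_0^3 4*x*sin(π*x/3) dx = 36/π.
Sum: 24/π + 36/π = 60/π.
So RHS = -∫_0^3 v(x) φ(x) dx = -60/π.
LHS − RHS = 30/π ≠ 0, so the identity fails.
(For a valid weak derivative the identity must hold for EVERY test function, in particular this one. The failure shows v is NOT the weak derivative of u.)
Correct weak derivative would be u'(x) = 2*x + 2.


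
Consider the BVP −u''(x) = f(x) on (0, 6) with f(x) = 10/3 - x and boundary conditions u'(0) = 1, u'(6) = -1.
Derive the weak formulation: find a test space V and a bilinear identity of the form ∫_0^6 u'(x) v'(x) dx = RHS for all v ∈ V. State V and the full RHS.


V = H^1(0, 6) (v unrestricted at boundary; u is determined up to an additive constant); weak form: ∫_0^6 u'v' dx = ∫_0^6 (10/3 - x) v dx − v(6) − v(0) for all v ∈ V.

Multiply both sides by a test function v and integrate from 0 to 6:
  ∫_0^6 −u''(x) v(x) dx = ∫_0^6 f(x) v(x) dx.
Integrate the LHS by parts once:
  ∫_0^6 −u'' v dx = −[u'(x) v(x)]_0^6 + ∫_0^6 u'(x) v'(x) dx.
Thus ∫_0^6 u'(x) v'(x) dx = ∫_0^6 f(x) v(x) dx + [u'(x) v(x)]_0^6.
Choose V so that boundary terms are either known or forced to vanish.
u has inhomogeneous Neumann u'(0) = 1, u'(6) = -1. [u' v]_0^6 = (-1)·v(6) − (1)·v(0) = − v(6) − v(0). Take V = H^1(0, 6); boundary term becomes part of RHS.
Weak formulation: find u (satisfying any essential BC) such that ∫_0^6 u'(x) v'(x) dx = ∫_0^6 f v dx − v(6) − v(0) for all v ∈ V (Neumann data are natural BCs: they enter the RHS as boundary terms).
Substituting f(x) = 10/3 - x, the right-hand side is ∫_0^6 (10/3 - x) v dx − v(6) − v(0).
Compatibility check (pure Neumann): taking v ≡ 1 ∈ V gives 0 = ∫_0^6 f dx + (-1) − (1), i.e. ∫_0^6 f dx must equal u'(0) − u'(6) = 2. Indeed ∫_0^6 (10/3 - x) dx = 2, so the data are compatible. The solution is then unique only up to an additive constant (fix it e.g. by requiring ∫_0^6 u dx = 0).


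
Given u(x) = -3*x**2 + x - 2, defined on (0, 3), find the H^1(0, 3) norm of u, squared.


||u||_{H^1}^2 = 6999/10

The H^1 norm (squared) on an interval (0, L) is
  ||u||_{H^1}^2 = ∫_0^L u(x)^2 dx + ∫_0^L u'(x)^2 dx.
Compute u'(x) = 1 - 6*x.
Then u(x)^2 = 9*x**4 - 6*x**3 + 13*x**2 - 4*x + 4 and u'(x)^2 = 36*x**2 - 12*x + 1.
Integrate each monomial from 0 to 3 using ∫_0^3 c·x^n dx = c·3^(n+1)/(n+1):
  ∫_0^3 u(x)^2 dx = ∫_0^3 (9*x^4 - 6*x^3 + 13*x^2 - 4*x + 4) dx. Term by term:
    ∫_0^3 9*x^4 dx = 2187/5;  ∫_0^3 -6*x^3 dx = -243/2;  ∫_0^3 13*x^2 dx = 117;
    ∫_0^3 -4*x dx = -18;  ∫_0^3 4 dx = 12.
  Sum: 2187/5 − 243/2 + 117 − 18 + 12 = 4269/10.
  ∫_0^3 u'(x)^2 dx = ∫_0^3 (36*x^2 - 12*x + 1) dx. Term by term:
    ∫_0^3 36*x^2 dx = 324;  ∫_0^3 -12*x dx = -54;  ∫_0^3 1 dx = 3.
  Sum: 324 − 54 + 3 = 273.
Adding: ||u||_{H^1}^2 = 4269/10 + 273 = 6999/10.


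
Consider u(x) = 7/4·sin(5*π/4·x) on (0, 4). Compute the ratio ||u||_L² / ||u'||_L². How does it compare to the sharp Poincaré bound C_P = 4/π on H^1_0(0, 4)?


||u||_L² / ||u'||_L² = 4/(5*π) < C_P = 4/π.

u(x) = 7/4·sin(5*π/4·x), so u'(x) = 35*π*cos(5*π*x/4)/16.
Writing u(x) = A·sin(kπx/L) with A = 7/4 and k = 5, use ∫_0^L sin²(kπx/L) dx = L/2 and ∫_0^L cos²(kπx/L) dx = L/2.
u² = 49/16·sin²(5*π/4·x) and (u')² = 1225*π^2/256·cos²(5*π/4·x), and each of sin², cos² integrates to L/2 = 2 over (0, 4).
∫_0^4 u² dx = 49/8, so ||u||_L² = 7*sqrt(2)/4.
∫_0^4 (u')² dx = 1225*π^2/128, so ||u'||_L² = 35*sqrt(2)*π/16.
Ratio ||u||_L² / ||u'||_L² = 4/(5*π).
Sharp Poincaré constant on H^1_0(0, 4) is C_P = L/π = 4/π, achieved by sin(π/4·x).
This is the k = 5 harmonic; the ratio L/(kπ) is strictly less than C_P = L/π, consistent with the sharp inequality ||u||_L² ≤ C_P ||u'||_L².


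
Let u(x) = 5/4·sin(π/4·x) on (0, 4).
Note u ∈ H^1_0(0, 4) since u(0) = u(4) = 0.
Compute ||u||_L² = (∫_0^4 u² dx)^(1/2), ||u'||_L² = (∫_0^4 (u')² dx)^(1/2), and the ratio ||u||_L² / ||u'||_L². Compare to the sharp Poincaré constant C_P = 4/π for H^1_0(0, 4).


||u||_L² / ||u'||_L² = 4/π = C_P.

u(x) = 5/4·sin(π/4·x), so u'(x) = 5*π*cos(π*x/4)/16.
Writing u(x) = A·sin(kπx/L) with A = 5/4 and k = 1, use ∫_0^L sin²(kπx/L) dx = L/2 and ∫_0^L cos²(kπx/L) dx = L/2.
u² = 25/16·sin²(π/4·x) and (u')² = 25*π^2/256·cos²(π/4·x), and each of sin², cos² integrates to L/2 = 2 over (0, 4).
∫_0^4 u² dx = 25/8, so ||u||_L² = 5*sqrt(2)/4.
∫_0^4 (u')² dx = 25*π^2/128, so ||u'||_L² = 5*sqrt(2)*π/16.
Ratio ||u||_L² / ||u'||_L² = 4/π.
Sharp Poincaré constant on H^1_0(0, 4) is C_P = L/π = 4/π, achieved by sin(π/4·x).
This is the k = 1 eigenfunction (up to amplitude), so the ratio equals the sharp Poincaré constant exactly.


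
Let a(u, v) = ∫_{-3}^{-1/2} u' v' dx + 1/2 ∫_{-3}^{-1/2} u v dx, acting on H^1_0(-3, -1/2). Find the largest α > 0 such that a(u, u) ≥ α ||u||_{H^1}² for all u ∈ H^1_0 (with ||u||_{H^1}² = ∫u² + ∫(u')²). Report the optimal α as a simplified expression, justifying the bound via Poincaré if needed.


α = (25 + 8*π^2)/(2*(25 + 4*π^2))

Coercivity of a(·,·) on H^1_0(-3, -1/2) means a(u, u) ≥ α ||u||_{H^1}² for every u ∈ H^1_0.
The interval has length L = 5/2, and Poincaré/coercivity depend only on L. Here a(u, u) = ∫(u')² + (1/2)·∫u².
Here 0 < c = 1/2 < 1. The condition a(u,u) ≥ α||u||_{H^1}² reads (1−α)∫(u')² ≥ (α−c)∫u². Any admissible α is ≤ 1 (rapidly oscillating u have ∫u²/∫(u')² → 0), and α = 1 would force 0 ≥ (1−c)∫u², impossible since c < 1; so 1−α > 0. By the sharp Poincaré inequality on H^1_0 of an interval of length L, ∫(u')² ≥ (π/L)²∫u² with equality for the first sine mode sin(π(x−x₀)/L) (x₀ the left endpoint), so the inequality holds for all u iff (1−α)(π/L)² ≥ α − c, i.e. α ≤ ((π/L)² + c)/((π/L)² + 1) = (1 + c(L/π)²)/(1 + (L/π)²). With (π/L)² = 4*π^2/25 and c = 1/2, the largest admissible constant is α = ((π/L)² + c)/((π/L)² + 1).
Simplifying, α = (25 + 8*π^2)/(2*(25 + 4*π^2)).


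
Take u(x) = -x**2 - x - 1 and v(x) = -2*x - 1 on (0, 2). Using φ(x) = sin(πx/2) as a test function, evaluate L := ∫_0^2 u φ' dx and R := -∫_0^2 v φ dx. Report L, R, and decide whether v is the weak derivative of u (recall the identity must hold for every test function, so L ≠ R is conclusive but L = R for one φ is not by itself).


LHS = 12/π, RHS = 12/π. Yes, v = u' weakly.

u(x) = -x**2 - x - 1, classical derivative u'(x) = -2*x - 1.
φ(x) = sin(πx/2), so φ'(x) = π*cos(π*x/2)/2.
Note φ(0) = φ(2) = 0, so the boundary term u·φ vanishes.
LHS = ∫_0^2 u(x) φ'(x) dx = ∫_0^2 (-π*x^2*cos(π*x/2)/2 - π*x*cos(π*x/2)/2 - π*cos(π*x/2)/2) dx. Term by term:
  ∫_0^2 -π*cos(π*x/2)/2 dx = 0;  ∫_0^2 -π*x*cos(π*x/2)/2 dx = 4/π;  ∫_0^2 -π*x^2*cos(π*x/2)/2 dx = 8/π.
Sum: 0 + 4/π + 8/π = 12/π.
So LHS = 12/π.
∫_0^2 v(x) φ(x) dx = ∫_0^2 (-2*x*sin(π*x/2) - sin(π*x/2)) dx. Term by term:
  ∫_0^2 -sin(π*x/2) dx = -4/π;  ∫_0^2 -2*x*sin(π*x/2) dx = -8/π.
Sum: -4/π − 8/π = -12/π.
So RHS = -∫_0^2 v(x) φ(x) dx = 12/π.
LHS = RHS, so the identity holds for this test φ.
Moreover u is smooth here and v(x) = u'(x) = -2*x - 1 pointwise, so the identity holds for every test function. Hence v is the weak derivative of u.


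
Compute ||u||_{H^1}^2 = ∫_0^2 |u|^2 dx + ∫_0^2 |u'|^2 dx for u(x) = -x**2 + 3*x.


||u||_{H^1}^2 = 166/15

The H^1 norm (squared) on an interval (0, L) is
  ||u||_{H^1}^2 = ∫_0^L u(x)^2 dx + ∫_0^L u'(x)^2 dx.
Compute u'(x) = 3 - 2*x.
Then u(x)^2 = x**4 - 6*x**3 + 9*x**2 and u'(x)^2 = 4*x**2 - 12*x + 9.
Integrate each monomial from 0 to 2 using ∫_0^2 c·x^n dx = c·2^(n+1)/(n+1):
  ∫_0^2 u(x)^2 dx = ∫_0^2 (x^4 - 6*x^3 + 9*x^2) dx. Term by term:
    ∫_0^2 x^4 dx = 32/5;  ∫_0^2 -6*x^3 dx = -24;  ∫_0^2 9*x^2 dx = 24.
  Sum: 32/5 − 24 + 24 = 32/5.
  ∫_0^2 u'(x)^2 dx = ∫_0^2 (4*x^2 - 12*x + 9) dx. Term by term:
    ∫_0^2 4*x^2 dx = 32/3;  ∫_0^2 -12*x dx = -24;  ∫_0^2 9 dx = 18.
  Sum: 32/3 − 24 + 18 = 14/3.
Adding: ||u||_{H^1}^2 = 32/5 + 14/3 = 166/15.


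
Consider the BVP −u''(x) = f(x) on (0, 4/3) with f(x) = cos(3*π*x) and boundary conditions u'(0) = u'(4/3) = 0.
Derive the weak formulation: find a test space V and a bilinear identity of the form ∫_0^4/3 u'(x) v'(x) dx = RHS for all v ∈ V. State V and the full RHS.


V = H^1(0, 4/3) (no boundary constraint on v; u is determined up to an additive constant); weak form: ∫_0^4/3 u'v' dx = ∫_0^4/3 (cos(3*π*x)) v dx for all v ∈ V.

Multiply both sides by a test function v and integrate from 0 to 4/3:
  ∫_0^4/3 −u''(x) v(x) dx = ∫_0^4/3 f(x) v(x) dx.
Integrate the LHS by parts once:
  ∫_0^4/3 −u'' v dx = −[u'(x) v(x)]_0^4/3 + ∫_0^4/3 u'(x) v'(x) dx.
Thus ∫_0^4/3 u'(x) v'(x) dx = ∫_0^4/3 f(x) v(x) dx + [u'(x) v(x)]_0^4/3.
Choose V so that boundary terms are either known or forced to vanish.
u has homogeneous Neumann: u'(0) = u'(4/3) = 0. So [u' v]_0^4/3 = 0·v(4/3) − 0·v(0) = 0 for any v; take V = H^1(0, 4/3).
Weak formulation: find u (satisfying any essential BC) such that ∫_0^4/3 u'(x) v'(x) dx = ∫_0^4/3 f v dx for all v ∈ V (homogeneous Neumann, so boundary terms vanish).
Substituting f(x) = cos(3*π*x), the right-hand side is ∫_0^4/3 (cos(3*π*x)) v dx.
Compatibility check (pure Neumann): taking v ≡ 1 ∈ V gives 0 = ∫_0^4/3 f dx + (0) − (0), i.e. ∫_0^4/3 f dx must equal u'(0) − u'(4/3) = 0. Indeed ∫_0^4/3 (cos(3*π*x)) dx = 0, so the data are compatible. The solution is then unique only up to an additive constant (fix it e.g. by requiring ∫_0^4/3 u dx = 0).


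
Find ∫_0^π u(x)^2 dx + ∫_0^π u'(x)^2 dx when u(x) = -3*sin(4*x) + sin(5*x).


||u||_{H^1(0,π)}^2 = 179*π/2

u'(x) = -12*cos(4*x) + 5*cos(5*x).
Expand u² and (u')² and integrate term by term on (0, π), using: for integers n ≥ 1, ∫_0^π sin²(nx) dx = ∫_0^π cos²(nx) dx = π/2; for n ≠ n', ∫_0^π sin(nx)sin(n'x) dx = ∫_0^π cos(nx)cos(n'x) dx = 0; and by product-to-sum, ∫_0^π sin(nx)cos(n'x) dx = ½∫_0^π [sin((n+n')x) + sin((n−n')x)] dx, which is 0 when n+n' is even and 2n/(n²−n'²) when n+n' is odd (it need not vanish on (0, π)).
  u² squared terms: (-3)²·∫sin(4x)² dx = 9·π/2 = 9*π/2;  (1)²·∫sin(5x)² dx = 1·π/2 = π/2.
  u² cross terms: 2·(-3)·(1)·∫sin(4x)·sin(5x) dx = -6·(0) = 0.
  So ∫_0^π u² dx = 9*π/2 + π/2 + 0 = 5*π.
  (u')² squared terms: (-12)²·∫cos(4x)² dx = 144·π/2 = 72*π;  (5)²·∫cos(5x)² dx = 25·π/2 = 25*π/2.
  (u')² cross terms: 2·(-12)·(5)·∫cos(4x)·cos(5x) dx = -120·(0) = 0.
  So ∫_0^π (u')² dx = 72*π + 25*π/2 + 0 = 169*π/2.
||u||_{H^1}^2 = (5*π) + (169*π/2) = 179*π/2.


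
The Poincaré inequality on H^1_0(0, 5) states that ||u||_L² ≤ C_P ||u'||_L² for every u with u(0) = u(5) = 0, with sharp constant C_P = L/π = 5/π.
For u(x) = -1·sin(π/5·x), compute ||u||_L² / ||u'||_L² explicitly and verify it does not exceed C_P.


||u||_L² / ||u'||_L² = 5/π = C_P.

u(x) = -1·sin(π/5·x), so u'(x) = -π*cos(π*x/5)/5.
Writing u(x) = A·sin(kπx/L) with A = -1 and k = 1, use ∫_0^L sin²(kπx/L) dx = L/2 and ∫_0^L cos²(kπx/L) dx = L/2.
u² = 1·sin²(π/5·x) and (u')² = π^2/25·cos²(π/5·x), and each of sin², cos² integrates to L/2 = 5/2 over (0, 5).
∫_0^5 u² dx = 5/2, so ||u||_L² = sqrt(10)/2.
∫_0^5 (u')² dx = π^2/10, so ||u'||_L² = sqrt(10)*π/10.
Ratio ||u||_L² / ||u'||_L² = 5/π.
Sharp Poincaré constant on H^1_0(0, 5) is C_P = L/π = 5/π, achieved by sin(π/5·x).
This is the k = 1 eigenfunction (up to amplitude), so the ratio equals the sharp Poincaré constant exactly.


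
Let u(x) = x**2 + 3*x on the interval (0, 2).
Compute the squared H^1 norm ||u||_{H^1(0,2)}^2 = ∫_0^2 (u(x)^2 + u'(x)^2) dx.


||u||_{H^1}^2 = 1606/15

The H^1 norm (squared) on an interval (0, L) is
  ||u||_{H^1}^2 = ∫_0^L u(x)^2 dx + ∫_0^L u'(x)^2 dx.
Compute u'(x) = 2*x + 3.
Then u(x)^2 = x**4 + 6*x**3 + 9*x**2 and u'(x)^2 = 4*x**2 + 12*x + 9.
Integrate each monomial from 0 to 2 using ∫_0^2 c·x^n dx = c·2^(n+1)/(n+1):
  ∫_0^2 u(x)^2 dx = ∫_0^2 (x^4 + 6*x^3 + 9*x^2) dx. Term by term:
    ∫_0^2 x^4 dx = 32/5;  ∫_0^2 6*x^3 dx = 24;  ∫_0^2 9*x^2 dx = 24.
  Sum: 32/5 + 24 + 24 = 272/5.
  ∫_0^2 u'(x)^2 dx = ∫_0^2 (4*x^2 + 12*x + 9) dx. Term by term:
    ∫_0^2 4*x^2 dx = 32/3;  ∫_0^2 12*x dx = 24;  ∫_0^2 9 dx = 18.
  Sum: 32/3 + 24 + 18 = 158/3.
Adding: ||u||_{H^1}^2 = 272/5 + 158/3 = 1606/15.


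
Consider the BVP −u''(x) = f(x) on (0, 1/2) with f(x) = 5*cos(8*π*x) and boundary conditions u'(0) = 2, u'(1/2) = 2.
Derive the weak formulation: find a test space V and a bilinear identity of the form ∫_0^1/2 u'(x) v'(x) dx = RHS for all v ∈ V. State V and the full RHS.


V = H^1(0, 1/2) (v unrestricted at boundary; u is determined up to an additive constant); weak form: ∫_0^1/2 u'v' dx = ∫_0^1/2 (5*cos(8*π*x)) v dx + 2·v(1/2) − 2·v(0) for all v ∈ V.

Multiply both sides by a test function v and integrate from 0 to 1/2:
  ∫_0^1/2 −u''(x) v(x) dx = ∫_0^1/2 f(x) v(x) dx.
Integrate the LHS by parts once:
  ∫_0^1/2 −u'' v dx = −[u'(x) v(x)]_0^1/2 + ∫_0^1/2 u'(x) v'(x) dx.
Thus ∫_0^1/2 u'(x) v'(x) dx = ∫_0^1/2 f(x) v(x) dx + [u'(x) v(x)]_0^1/2.
Choose V so that boundary terms are either known or forced to vanish.
u has inhomogeneous Neumann u'(0) = 2, u'(1/2) = 2. [u' v]_0^1/2 = (2)·v(1/2) − (2)·v(0) = 2·v(1/2) − 2·v(0). Take V = H^1(0, 1/2); boundary term becomes part of RHS.
Weak formulation: find u (satisfying any essential BC) such that ∫_0^1/2 u'(x) v'(x) dx = ∫_0^1/2 f v dx + 2·v(1/2) − 2·v(0) for all v ∈ V (Neumann data are natural BCs: they enter the RHS as boundary terms).
Substituting f(x) = 5*cos(8*π*x), the right-hand side is ∫_0^1/2 (5*cos(8*π*x)) v dx + 2·v(1/2) − 2·v(0).
Compatibility check (pure Neumann): taking v ≡ 1 ∈ V gives 0 = ∫_0^1/2 f dx + (2) − (2), i.e. ∫_0^1/2 f dx must equal u'(0) − u'(1/2) = 0. Indeed ∫_0^1/2 (5*cos(8*π*x)) dx = 0, so the data are compatible. The solution is then unique only up to an additive constant (fix it e.g. by requiring ∫_0^1/2 u dx = 0).


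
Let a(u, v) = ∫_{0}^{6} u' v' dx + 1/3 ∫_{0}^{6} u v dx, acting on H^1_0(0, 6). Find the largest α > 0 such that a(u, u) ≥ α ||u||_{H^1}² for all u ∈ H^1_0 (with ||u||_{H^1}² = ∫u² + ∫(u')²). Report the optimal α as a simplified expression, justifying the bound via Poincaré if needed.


α = (π^2 + 12)/(π^2 + 36)

Coercivity of a(·,·) on H^1_0(0, 6) means a(u, u) ≥ α ||u||_{H^1}² for every u ∈ H^1_0.
The interval has length L = 6, and Poincaré/coercivity depend only on L. Here a(u, u) = ∫(u')² + (1/3)·∫u².
Here 0 < c = 1/3 < 1. The condition a(u,u) ≥ α||u||_{H^1}² reads (1−α)∫(u')² ≥ (α−c)∫u². Any admissible α is ≤ 1 (rapidly oscillating u have ∫u²/∫(u')² → 0), and α = 1 would force 0 ≥ (1−c)∫u², impossible since c < 1; so 1−α > 0. By the sharp Poincaré inequality on H^1_0 of an interval of length L, ∫(u')² ≥ (π/L)²∫u² with equality for the first sine mode sin(π(x−x₀)/L) (x₀ the left endpoint), so the inequality holds for all u iff (1−α)(π/L)² ≥ α − c, i.e. α ≤ ((π/L)² + c)/((π/L)² + 1) = (1 + c(L/π)²)/(1 + (L/π)²). With (π/L)² = π^2/36 and c = 1/3, the largest admissible constant is α = ((π/L)² + c)/((π/L)² + 1).
Simplifying, α = (π^2 + 12)/(π^2 + 36).


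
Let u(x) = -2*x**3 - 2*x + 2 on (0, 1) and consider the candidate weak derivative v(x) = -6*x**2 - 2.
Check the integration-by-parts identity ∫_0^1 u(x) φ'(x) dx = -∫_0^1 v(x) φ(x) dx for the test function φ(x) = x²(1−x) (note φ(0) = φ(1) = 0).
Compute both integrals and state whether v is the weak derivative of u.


LHS = 11/30, RHS = 11/30. Yes, v = u' weakly.

u(x) = -2*x**3 - 2*x + 2, classical derivative u'(x) = -6*x**2 - 2.
φ(x) = x²(1−x), so φ'(x) = x*(2 - 3*x).
Note φ(0) = φ(1) = 0, so the boundary term u·φ vanishes.
LHS = ∫_0^1 u(x) φ'(x) dx = ∫_0^1 (6*x^5 - 4*x^4 + 6*x^3 - 10*x^2 + 4*x) dx. Term by term:
  ∫_0^1 6*x^5 dx = 1;  ∫_0^1 -4*x^4 dx = -4/5;  ∫_0^1 6*x^3 dx = 3/2;
  ∫_0^1 -10*x^2 dx = -10/3;  ∫_0^1 4*x dx = 2.
Sum: 1 − 4/5 + 3/2 − 10/3 + 2 = 11/30.
So LHS = 11/30.
∫_0^1 v(x) φ(x) dx = ∫_0^1 (6*x^5 - 6*x^4 + 2*x^3 - 2*x^2) dx. Term by term:
  ∫_0^1 6*x^5 dx = 1;  ∫_0^1 -6*x^4 dx = -6/5;  ∫_0^1 2*x^3 dx = 1/2;
  ∫_0^1 -2*x^2 dx = -2/3.
Sum: 1 − 6/5 + 1/2 − 2/3 = -11/30.
So RHS = -∫_0^1 v(x) φ(x) dx = 11/30.
LHS = RHS, so the identity holds for this test φ.
Moreover u is smooth here and v(x) = u'(x) = -6*x**2 - 2 pointwise, so the identity holds for every test function. Hence v is the weak derivative of u.


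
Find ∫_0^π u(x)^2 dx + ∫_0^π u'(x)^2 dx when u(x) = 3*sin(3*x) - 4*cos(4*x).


||u||_{H^1(0,π)}^2 = 2448/7 + 181*π

u'(x) = 16*sin(4*x) + 9*cos(3*x).
Expand u² and (u')² and integrate term by term on (0, π), using: for integers n ≥ 1, ∫_0^π sin²(nx) dx = ∫_0^π cos²(nx) dx = π/2; for n ≠ n', ∫_0^π sin(nx)sin(n'x) dx = ∫_0^π cos(nx)cos(n'x) dx = 0; and by product-to-sum, ∫_0^π sin(nx)cos(n'x) dx = ½∫_0^π [sin((n+n')x) + sin((n−n')x)] dx, which is 0 when n+n' is even and 2n/(n²−n'²) when n+n' is odd (it need not vanish on (0, π)).
  u² squared terms: (-4)²·∫cos(4x)² dx = 16·π/2 = 8*π;  (3)²·∫sin(3x)² dx = 9·π/2 = 9*π/2.
  u² cross terms: 2·(-4)·(3)·∫cos(4x)·sin(3x) dx = -24·(-6/7) = 144/7.
  So ∫_0^π u² dx = 8*π + 9*π/2 + 144/7 = 144/7 + 25*π/2.
  (u')² squared terms: (9)²·∫cos(3x)² dx = 81·π/2 = 81*π/2;  (16)²·∫sin(4x)² dx = 256·π/2 = 128*π.
  (u')² cross terms: 2·(9)·(16)·∫cos(3x)·sin(4x) dx = 288·(8/7) = 2304/7.
  So ∫_0^π (u')² dx = 81*π/2 + 128*π + 2304/7 = 2304/7 + 337*π/2.
||u||_{H^1}^2 = (144/7 + 25*π/2) + (2304/7 + 337*π/2) = 2448/7 + 181*π.
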